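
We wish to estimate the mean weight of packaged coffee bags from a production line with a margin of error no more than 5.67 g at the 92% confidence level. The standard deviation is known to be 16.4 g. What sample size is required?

For a mean, the margin of error is E = z·σ/√n, so n = (zσ/E)².
At 92% confidence, z = 1.751.
n = (1.751 × 16.4 / 5.67)² = 25.65
Round up: n = 26.

26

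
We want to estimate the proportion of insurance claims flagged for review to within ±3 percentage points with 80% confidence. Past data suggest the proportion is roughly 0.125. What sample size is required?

200

For a proportion with margin E = 0.03 at 80% confidence, z = 1.282.
n = p̂(1−p̂)(z/E)² = 0.125 × 0.875 × (1.282/0.03)² = 199.73
Round up: n = 200.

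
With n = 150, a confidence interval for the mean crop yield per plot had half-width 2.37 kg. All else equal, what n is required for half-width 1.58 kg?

338

Margin of error scales as 1/√n, so n₂ = n₁·(E₁/E₂)².
n₂ = 150 × (2.37/1.58)² = 150 × 2.25 = 337.50
Round up: n₂ = 338.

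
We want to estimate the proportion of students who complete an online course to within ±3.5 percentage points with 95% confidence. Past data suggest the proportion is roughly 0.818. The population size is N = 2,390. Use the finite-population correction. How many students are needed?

For a proportion with margin E = 0.035 at 95% confidence, z = 1.960.
n = p̂(1−p̂)(z/E)² = 0.818 × 0.182 × (1.960/0.035)² = 466.88 — call this n₀.
Finite-population correction with N = 2,390: n = n₀ / (1 + (n₀−1)/N) = 466.88 / 1.195 = 390.69
Round up: n = 391.

n = 391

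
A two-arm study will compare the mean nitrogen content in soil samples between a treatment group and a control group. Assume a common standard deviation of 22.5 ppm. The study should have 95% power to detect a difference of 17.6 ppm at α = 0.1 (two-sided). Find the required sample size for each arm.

36 per group

For two equal groups, n per group = 2·((z_{α/2} + z_β)·σ/δ)².
z_{α/2} = 1.645; z_β = 1.645 (power 95%).
n = 2 × (3.290 × 22.5 / 17.6)² = 2 × 17.69 = 35.38
Round up: n = 36 per group.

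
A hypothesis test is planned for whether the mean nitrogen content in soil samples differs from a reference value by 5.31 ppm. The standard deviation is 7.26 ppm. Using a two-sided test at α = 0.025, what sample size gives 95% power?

For a one-sample z-test, n = ((z_{α/2} + z_β)·σ/δ)².
z_{α/2} = 2.241 (two-sided α = 0.025); z_β = 1.645 (power 95% → β = 0.05).
n = (3.886 × 7.26 / 5.31)² = 28.23
Round up: n = 29.

29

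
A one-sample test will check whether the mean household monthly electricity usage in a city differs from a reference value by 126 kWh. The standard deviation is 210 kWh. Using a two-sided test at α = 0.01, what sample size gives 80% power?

For a one-sample z-test, n = ((z_{α/2} + z_β)·σ/δ)².
z_{α/2} = 2.576 (two-sided α = 0.01); z_β = 0.842 (power 80% → β = 0.2).
n = (3.418 × 210 / 126)² = 32.45
Round up: n = 33.

n = 33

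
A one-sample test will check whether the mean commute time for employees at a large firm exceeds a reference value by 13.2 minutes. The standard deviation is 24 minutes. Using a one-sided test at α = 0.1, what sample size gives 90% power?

For a one-sample z-test, n = ((z_α + z_β)·σ/δ)².
z_α = 1.282 (one-sided α = 0.1); z_β = 1.282 (power 90% → β = 0.1).
n = (2.564 × 24 / 13.2)² = 21.73
Round up: n = 22.

n = 22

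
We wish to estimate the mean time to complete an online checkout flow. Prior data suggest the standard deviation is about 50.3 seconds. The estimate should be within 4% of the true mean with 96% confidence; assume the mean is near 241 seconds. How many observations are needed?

115

For a mean, the margin of error is E = z·σ/√n, so n = (zσ/E)².
At 96% confidence, z = 2.054.
E = 4% of 241 = 9.64 seconds.
n = (2.054 × 50.3 / 9.64)² = 114.86
Round up: n = 115.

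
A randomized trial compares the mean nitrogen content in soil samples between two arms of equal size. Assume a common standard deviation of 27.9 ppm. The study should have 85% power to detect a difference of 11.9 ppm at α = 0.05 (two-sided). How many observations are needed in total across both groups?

For two equal groups, n per group = 2·((z_{α/2} + z_β)·σ/δ)².
z_{α/2} = 1.960; z_β = 1.036 (power 85%).
n = 2 × (2.996 × 27.9 / 11.9)² = 2 × 49.34 = 98.68
Round up: n = 99 per group.
Total across both groups: 2 × 99 = 198.

198 total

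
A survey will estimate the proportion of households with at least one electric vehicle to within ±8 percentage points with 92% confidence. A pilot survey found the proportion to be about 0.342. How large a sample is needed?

For a proportion with margin E = 0.08 at 92% confidence, z = 1.751.
n = p̂(1−p̂)(z/E)² = 0.342 × 0.658 × (1.751/0.08)² = 107.81
Round up: n = 108.

108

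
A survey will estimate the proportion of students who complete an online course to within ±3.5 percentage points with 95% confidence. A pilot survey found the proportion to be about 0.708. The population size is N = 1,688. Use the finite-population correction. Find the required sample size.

For a proportion with margin E = 0.035 at 95% confidence, z = 1.960.
n = p̂(1−p̂)(z/E)² = 0.708 × 0.292 × (1.960/0.035)² = 648.32 — call this n₀.
Finite-population correction with N = 1,688: n = n₀ / (1 + (n₀−1)/N) = 648.32 / 1.383 = 468.78
Round up: n = 469.

469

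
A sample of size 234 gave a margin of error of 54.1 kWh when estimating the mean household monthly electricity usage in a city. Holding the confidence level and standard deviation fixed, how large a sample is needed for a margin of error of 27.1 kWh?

Margin of error scales as 1/√n, so n₂ = n₁·(E₁/E₂)².
n₂ = 234 × (54.1/27.1)² = 234 × 3.985 = 932.49
Round up: n₂ = 933.

n = 933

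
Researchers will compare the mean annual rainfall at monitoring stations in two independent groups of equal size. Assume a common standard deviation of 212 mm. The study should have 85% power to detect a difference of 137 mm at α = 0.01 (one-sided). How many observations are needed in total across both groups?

110 total

For two equal groups, n per group = 2·((z_α + z_β)·σ/δ)².
z_α = 2.326; z_β = 1.036 (power 85%).
n = 2 × (3.362 × 212 / 137)² = 2 × 27.07 = 54.14
Round up: n = 55 per group.
Total across both groups: 2 × 55 = 110.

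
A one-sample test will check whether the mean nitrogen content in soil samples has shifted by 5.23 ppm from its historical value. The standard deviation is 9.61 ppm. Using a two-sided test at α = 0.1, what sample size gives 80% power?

For a one-sample z-test, n = ((z_{α/2} + z_β)·σ/δ)².
z_{α/2} = 1.645 (two-sided α = 0.1); z_β = 0.842 (power 80% → β = 0.2).
n = (2.487 × 9.61 / 5.23)² = 20.88
Round up: n = 21.

21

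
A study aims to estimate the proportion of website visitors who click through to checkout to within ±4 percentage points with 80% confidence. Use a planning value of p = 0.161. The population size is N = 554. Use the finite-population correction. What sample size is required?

For a proportion with margin E = 0.04 at 80% confidence, z = 1.282.
n = p̂(1−p̂)(z/E)² = 0.161 × 0.839 × (1.282/0.04)² = 138.75 — call this n₀.
Finite-population correction with N = 554: n = n₀ / (1 + (n₀−1)/N) = 138.75 / 1.249 = 111.09
Round up: n = 112.

112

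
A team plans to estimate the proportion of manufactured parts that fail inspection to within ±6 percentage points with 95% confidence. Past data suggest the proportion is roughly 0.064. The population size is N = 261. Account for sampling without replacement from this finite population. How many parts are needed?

52

For a proportion with margin E = 0.06 at 95% confidence, z = 1.960.
n = p̂(1−p̂)(z/E)² = 0.064 × 0.936 × (1.960/0.06)² = 63.92 — call this n₀.
Finite-population correction with N = 261: n = n₀ / (1 + (n₀−1)/N) = 63.92 / 1.241 = 51.51
Round up: n = 52.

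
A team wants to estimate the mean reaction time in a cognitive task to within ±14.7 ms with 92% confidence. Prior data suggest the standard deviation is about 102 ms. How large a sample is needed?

148

For a mean, the margin of error is E = z·σ/√n, so n = (zσ/E)².
At 92% confidence, z = 1.751.
n = (1.751 × 102 / 14.7)² = 147.62
Round up: n = 148.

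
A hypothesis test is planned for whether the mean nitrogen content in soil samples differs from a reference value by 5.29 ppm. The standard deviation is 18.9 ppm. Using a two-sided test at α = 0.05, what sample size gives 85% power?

n = 115

For a one-sample z-test, n = ((z_{α/2} + z_β)·σ/δ)².
z_{α/2} = 1.960 (two-sided α = 0.05); z_β = 1.036 (power 85% → β = 0.15).
n = (2.996 × 18.9 / 5.29)² = 114.58
Round up: n = 115.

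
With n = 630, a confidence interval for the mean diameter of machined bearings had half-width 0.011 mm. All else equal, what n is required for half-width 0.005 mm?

Margin of error scales as 1/√n, so n₂ = n₁·(E₁/E₂)².
n₂ = 630 × (0.011/0.005)² = 630 × 4.84 = 3049.20
Round up: n₂ = 3050.

n = 3050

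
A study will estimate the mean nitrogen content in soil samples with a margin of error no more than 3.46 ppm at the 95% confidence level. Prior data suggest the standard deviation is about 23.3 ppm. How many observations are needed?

n = 175

For a mean, the margin of error is E = z·σ/√n, so n = (zσ/E)².
At 95% confidence, z = 1.960.
n = (1.960 × 23.3 / 3.46)² = 174.21
Round up: n = 175.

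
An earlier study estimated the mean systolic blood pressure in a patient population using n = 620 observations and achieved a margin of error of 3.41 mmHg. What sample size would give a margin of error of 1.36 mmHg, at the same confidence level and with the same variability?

3898

Margin of error scales as 1/√n, so n₂ = n₁·(E₁/E₂)².
n₂ = 620 × (3.41/1.36)² = 620 × 6.287 = 3897.94
Round up: n₂ = 3898.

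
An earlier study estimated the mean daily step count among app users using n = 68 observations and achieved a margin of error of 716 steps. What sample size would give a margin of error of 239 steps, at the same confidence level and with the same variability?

611

Margin of error scales as 1/√n, so n₂ = n₁·(E₁/E₂)².
n₂ = 68 × (716/239)² = 68 × 8.975 = 610.30
Round up: n₂ = 611.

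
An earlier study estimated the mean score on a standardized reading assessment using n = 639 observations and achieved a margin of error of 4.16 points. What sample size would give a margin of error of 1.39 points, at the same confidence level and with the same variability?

Margin of error scales as 1/√n, so n₂ = n₁·(E₁/E₂)².
n₂ = 639 × (4.16/1.39)² = 639 × 8.957 = 5723.52
Round up: n₂ = 5724.

5724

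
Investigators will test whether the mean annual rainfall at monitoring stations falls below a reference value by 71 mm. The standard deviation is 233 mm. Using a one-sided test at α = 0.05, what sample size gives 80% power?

For a one-sample z-test, n = ((z_α + z_β)·σ/δ)².
z_α = 1.645 (one-sided α = 0.05); z_β = 0.842 (power 80% → β = 0.2).
n = (2.487 × 233 / 71)² = 66.61
Round up: n = 67.

67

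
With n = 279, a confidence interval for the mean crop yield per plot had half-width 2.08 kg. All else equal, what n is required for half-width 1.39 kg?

n = 625

Margin of error scales as 1/√n, so n₂ = n₁·(E₁/E₂)².
n₂ = 279 × (2.08/1.39)² = 279 × 2.239 = 624.68
Round up: n₂ = 625.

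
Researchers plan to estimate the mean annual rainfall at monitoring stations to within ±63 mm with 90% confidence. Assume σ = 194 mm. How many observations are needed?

For a mean, the margin of error is E = z·σ/√n, so n = (zσ/E)².
At 90% confidence, z = 1.645.
n = (1.645 × 194 / 63)² = 25.66
Round up: n = 26.

26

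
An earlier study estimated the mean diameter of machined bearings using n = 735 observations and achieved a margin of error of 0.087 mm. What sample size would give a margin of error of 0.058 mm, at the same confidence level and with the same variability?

Margin of error scales as 1/√n, so n₂ = n₁·(E₁/E₂)².
n₂ = 735 × (0.087/0.058)² = 735 × 2.25 = 1653.75
Round up: n₂ = 1654.

n = 1654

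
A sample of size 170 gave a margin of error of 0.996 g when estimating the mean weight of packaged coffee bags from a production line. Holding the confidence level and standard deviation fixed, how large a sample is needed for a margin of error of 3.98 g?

n = 11

Margin of error scales as 1/√n, so n₂ = n₁·(E₁/E₂)².
n₂ = 170 × (0.996/3.98)² = 170 × 0.06263 = 10.65
Round up: n₂ = 11.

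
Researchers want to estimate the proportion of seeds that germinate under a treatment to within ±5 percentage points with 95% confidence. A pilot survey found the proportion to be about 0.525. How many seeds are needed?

384

For a proportion with margin E = 0.05 at 95% confidence, z = 1.960.
n = p̂(1−p̂)(z/E)² = 0.525 × 0.475 × (1.960/0.05)² = 383.20
Round up: n = 384.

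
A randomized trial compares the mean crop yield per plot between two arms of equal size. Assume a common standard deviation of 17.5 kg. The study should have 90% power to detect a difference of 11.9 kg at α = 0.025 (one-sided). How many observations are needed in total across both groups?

92 total

For two equal groups, n per group = 2·((z_α + z_β)·σ/δ)².
z_α = 1.960; z_β = 1.282 (power 90%).
n = 2 × (3.242 × 17.5 / 11.9)² = 2 × 22.73 = 45.46
Round up: n = 46 per group.
Total across both groups: 2 × 46 = 92.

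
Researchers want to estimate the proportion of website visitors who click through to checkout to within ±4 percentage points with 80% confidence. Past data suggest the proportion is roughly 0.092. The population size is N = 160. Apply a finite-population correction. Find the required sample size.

n = 57

For a proportion with margin E = 0.04 at 80% confidence, z = 1.282.
n = p̂(1−p̂)(z/E)² = 0.092 × 0.908 × (1.282/0.04)² = 85.81 — call this n₀.
Finite-population correction with N = 160: n = n₀ / (1 + (n₀−1)/N) = 85.81 / 1.53 = 56.08
Round up: n = 57.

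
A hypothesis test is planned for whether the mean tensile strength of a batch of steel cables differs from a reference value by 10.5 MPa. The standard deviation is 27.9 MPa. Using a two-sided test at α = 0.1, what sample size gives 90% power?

61

For a one-sample z-test, n = ((z_{α/2} + z_β)·σ/δ)².
z_{α/2} = 1.645 (two-sided α = 0.1); z_β = 1.282 (power 90% → β = 0.1).
n = (2.927 × 27.9 / 10.5)² = 60.49
Round up: n = 61.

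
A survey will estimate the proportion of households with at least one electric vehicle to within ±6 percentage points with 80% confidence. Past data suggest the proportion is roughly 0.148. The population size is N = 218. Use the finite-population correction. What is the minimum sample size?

n = 46

For a proportion with margin E = 0.06 at 80% confidence, z = 1.282.
n = p̂(1−p̂)(z/E)² = 0.148 × 0.852 × (1.282/0.06)² = 57.57 — call this n₀.
Finite-population correction with N = 218: n = n₀ / (1 + (n₀−1)/N) = 57.57 / 1.259 = 45.73
Round up: n = 46.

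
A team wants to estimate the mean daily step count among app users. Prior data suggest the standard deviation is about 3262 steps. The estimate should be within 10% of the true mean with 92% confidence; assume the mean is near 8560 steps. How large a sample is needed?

45

For a mean, the margin of error is E = z·σ/√n, so n = (zσ/E)².
At 92% confidence, z = 1.751.
E = 10% of 8560 = 856 steps.
n = (1.751 × 3262 / 856)² = 44.52
Round up: n = 45.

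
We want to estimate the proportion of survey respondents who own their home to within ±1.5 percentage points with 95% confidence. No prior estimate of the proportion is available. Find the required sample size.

For a proportion with margin E = 0.015 at 95% confidence, z = 1.960.
With no prior estimate, use p = 0.5, which maximizes p(1−p) at 0.25.
n = 0.25 × (z/E)² = 0.25 × (1.960/0.015)² = 4268.44
Round up: n = 4269.

4269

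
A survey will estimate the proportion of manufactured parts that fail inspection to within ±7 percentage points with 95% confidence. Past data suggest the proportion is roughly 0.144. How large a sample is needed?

For a proportion with margin E = 0.07 at 95% confidence, z = 1.960.
n = p̂(1−p̂)(z/E)² = 0.144 × 0.856 × (1.960/0.07)² = 96.64
Round up: n = 97.

n = 97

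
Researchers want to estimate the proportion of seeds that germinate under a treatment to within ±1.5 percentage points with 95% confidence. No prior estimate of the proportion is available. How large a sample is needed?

n = 4269

For a proportion with margin E = 0.015 at 95% confidence, z = 1.960.
With no prior estimate, use p = 0.5, which maximizes p(1−p) at 0.25.
n = 0.25 × (z/E)² = 0.25 × (1.960/0.015)² = 4268.44
Round up: n = 4269.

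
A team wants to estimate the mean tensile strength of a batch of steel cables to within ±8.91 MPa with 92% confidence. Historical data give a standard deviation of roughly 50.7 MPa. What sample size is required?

100

For a mean, the margin of error is E = z·σ/√n, so n = (zσ/E)².
At 92% confidence, z = 1.751.
n = (1.751 × 50.7 / 8.91)² = 99.27
Round up: n = 100.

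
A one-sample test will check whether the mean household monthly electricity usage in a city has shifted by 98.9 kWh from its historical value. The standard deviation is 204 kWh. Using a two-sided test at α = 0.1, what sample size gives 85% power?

n = 31

For a one-sample z-test, n = ((z_{α/2} + z_β)·σ/δ)².
z_{α/2} = 1.645 (two-sided α = 0.1); z_β = 1.036 (power 85% → β = 0.15).
n = (2.681 × 204 / 98.9)² = 30.58
Round up: n = 31.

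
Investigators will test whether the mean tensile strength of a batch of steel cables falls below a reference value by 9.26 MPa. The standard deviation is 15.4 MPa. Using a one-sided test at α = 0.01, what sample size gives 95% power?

For a one-sample z-test, n = ((z_α + z_β)·σ/δ)².
z_α = 2.326 (one-sided α = 0.01); z_β = 1.645 (power 95% → β = 0.05).
n = (3.971 × 15.4 / 9.26)² = 43.61
Round up: n = 44.

44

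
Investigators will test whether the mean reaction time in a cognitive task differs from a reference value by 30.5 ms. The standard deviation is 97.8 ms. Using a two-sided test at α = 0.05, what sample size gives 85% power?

93

For a one-sample z-test, n = ((z_{α/2} + z_β)·σ/δ)².
z_{α/2} = 1.960 (two-sided α = 0.05); z_β = 1.036 (power 85% → β = 0.15).
n = (2.996 × 97.8 / 30.5)² = 92.29
Round up: n = 93.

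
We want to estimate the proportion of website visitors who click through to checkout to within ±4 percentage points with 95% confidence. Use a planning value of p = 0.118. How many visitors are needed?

n = 250

For a proportion with margin E = 0.04 at 95% confidence, z = 1.960.
n = p̂(1−p̂)(z/E)² = 0.118 × 0.882 × (1.960/0.04)² = 249.89
Round up: n = 250.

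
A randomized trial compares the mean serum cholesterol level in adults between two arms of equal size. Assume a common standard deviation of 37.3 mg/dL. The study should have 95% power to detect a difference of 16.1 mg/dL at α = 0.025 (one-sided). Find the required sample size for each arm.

For two equal groups, n per group = 2·((z_α + z_β)·σ/δ)².
z_α = 1.960; z_β = 1.645 (power 95%).
n = 2 × (3.605 × 37.3 / 16.1)² = 2 × 69.76 = 139.52
Round up: n = 140 per group.

140 per group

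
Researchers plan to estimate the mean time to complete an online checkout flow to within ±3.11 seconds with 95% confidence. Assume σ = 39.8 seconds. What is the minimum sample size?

For a mean, the margin of error is E = z·σ/√n, so n = (zσ/E)².
At 95% confidence, z = 1.960.
n = (1.960 × 39.8 / 3.11)² = 629.15
Round up: n = 630.

630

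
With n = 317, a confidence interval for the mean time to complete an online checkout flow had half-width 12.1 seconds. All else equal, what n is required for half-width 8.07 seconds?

Margin of error scales as 1/√n, so n₂ = n₁·(E₁/E₂)².
n₂ = 317 × (12.1/8.07)² = 317 × 2.248 = 712.62
Round up: n₂ = 713.

713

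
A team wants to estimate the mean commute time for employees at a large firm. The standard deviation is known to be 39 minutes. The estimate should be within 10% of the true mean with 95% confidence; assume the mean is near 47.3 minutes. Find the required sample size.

For a mean, the margin of error is E = z·σ/√n, so n = (zσ/E)².
At 95% confidence, z = 1.960.
E = 10% of 47.3 = 4.73 minutes.
n = (1.960 × 39 / 4.73)² = 261.17
Round up: n = 262.

262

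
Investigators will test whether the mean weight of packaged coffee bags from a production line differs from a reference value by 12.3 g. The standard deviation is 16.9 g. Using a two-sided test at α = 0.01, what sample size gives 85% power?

For a one-sample z-test, n = ((z_{α/2} + z_β)·σ/δ)².
z_{α/2} = 2.576 (two-sided α = 0.01); z_β = 1.036 (power 85% → β = 0.15).
n = (3.612 × 16.9 / 12.3)² = 24.63
Round up: n = 25.

25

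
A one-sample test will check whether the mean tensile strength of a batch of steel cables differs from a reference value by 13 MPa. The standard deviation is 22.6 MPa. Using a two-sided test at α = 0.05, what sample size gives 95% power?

For a one-sample z-test, n = ((z_{α/2} + z_β)·σ/δ)².
z_{α/2} = 1.960 (two-sided α = 0.05); z_β = 1.645 (power 95% → β = 0.05).
n = (3.605 × 22.6 / 13)² = 39.28
Round up: n = 40.

40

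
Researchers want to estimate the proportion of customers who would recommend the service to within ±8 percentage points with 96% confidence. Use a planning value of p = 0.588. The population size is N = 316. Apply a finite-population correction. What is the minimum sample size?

n = 107

For a proportion with margin E = 0.08 at 96% confidence, z = 2.054.
n = p̂(1−p̂)(z/E)² = 0.588 × 0.412 × (2.054/0.08)² = 159.70 — call this n₀.
Finite-population correction with N = 316: n = n₀ / (1 + (n₀−1)/N) = 159.70 / 1.502 = 106.32
Round up: n = 107.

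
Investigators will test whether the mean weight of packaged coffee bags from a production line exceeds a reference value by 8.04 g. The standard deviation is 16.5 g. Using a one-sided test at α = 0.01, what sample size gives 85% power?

For a one-sample z-test, n = ((z_α + z_β)·σ/δ)².
z_α = 2.326 (one-sided α = 0.01); z_β = 1.036 (power 85% → β = 0.15).
n = (3.362 × 16.5 / 8.04)² = 47.60
Round up: n = 48.

48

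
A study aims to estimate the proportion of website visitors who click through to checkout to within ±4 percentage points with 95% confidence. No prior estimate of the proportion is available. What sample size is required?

601

For a proportion with margin E = 0.04 at 95% confidence, z = 1.960.
With no prior estimate, use p = 0.5, which maximizes p(1−p) at 0.25.
n = 0.25 × (z/E)² = 0.25 × (1.960/0.04)² = 600.25
Round up: n = 601.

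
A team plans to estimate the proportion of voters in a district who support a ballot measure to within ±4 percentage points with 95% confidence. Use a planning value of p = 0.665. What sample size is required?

For a proportion with margin E = 0.04 at 95% confidence, z = 1.960.
n = p̂(1−p̂)(z/E)² = 0.665 × 0.335 × (1.960/0.04)² = 534.88
Round up: n = 535.

n = 535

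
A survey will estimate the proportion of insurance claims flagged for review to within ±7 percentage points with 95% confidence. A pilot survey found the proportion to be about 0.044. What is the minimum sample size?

For a proportion with margin E = 0.07 at 95% confidence, z = 1.960.
n = p̂(1−p̂)(z/E)² = 0.044 × 0.956 × (1.960/0.07)² = 32.98
Round up: n = 33.

33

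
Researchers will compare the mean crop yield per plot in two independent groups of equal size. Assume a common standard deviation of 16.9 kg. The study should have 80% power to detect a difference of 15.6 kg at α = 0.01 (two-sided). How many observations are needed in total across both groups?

For two equal groups, n per group = 2·((z_{α/2} + z_β)·σ/δ)².
z_{α/2} = 2.576; z_β = 0.842 (power 80%).
n = 2 × (3.418 × 16.9 / 15.6)² = 2 × 13.71 = 27.42
Round up: n = 28 per group.
Total across both groups: 2 × 28 = 56.

56 total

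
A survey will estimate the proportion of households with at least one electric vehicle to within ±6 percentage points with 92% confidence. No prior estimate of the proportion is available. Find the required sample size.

For a proportion with margin E = 0.06 at 92% confidence, z = 1.751.
With no prior estimate, use p = 0.5, which maximizes p(1−p) at 0.25.
n = 0.25 × (z/E)² = 0.25 × (1.751/0.06)² = 212.92
Round up: n = 213.

n = 213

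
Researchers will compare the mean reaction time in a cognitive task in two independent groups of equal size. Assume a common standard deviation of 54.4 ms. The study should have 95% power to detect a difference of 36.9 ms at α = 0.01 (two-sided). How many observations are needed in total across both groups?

156 total

For two equal groups, n per group = 2·((z_{α/2} + z_β)·σ/δ)².
z_{α/2} = 2.576; z_β = 1.645 (power 95%).
n = 2 × (4.221 × 54.4 / 36.9)² = 2 × 38.72 = 77.44
Round up: n = 78 per group.
Total across both groups: 2 × 78 = 156.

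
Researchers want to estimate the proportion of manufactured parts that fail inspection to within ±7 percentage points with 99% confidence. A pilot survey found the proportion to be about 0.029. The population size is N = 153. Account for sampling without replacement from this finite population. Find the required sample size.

n = 31

For a proportion with margin E = 0.07 at 99% confidence, z = 2.576.
n = p̂(1−p̂)(z/E)² = 0.029 × 0.971 × (2.576/0.07)² = 38.13 — call this n₀.
Finite-population correction with N = 153: n = n₀ / (1 + (n₀−1)/N) = 38.13 / 1.243 = 30.68
Round up: n = 31.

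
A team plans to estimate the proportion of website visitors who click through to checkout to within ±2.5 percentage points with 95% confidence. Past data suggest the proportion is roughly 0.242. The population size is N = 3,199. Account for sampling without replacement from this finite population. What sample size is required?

For a proportion with margin E = 0.025 at 95% confidence, z = 1.960.
n = p̂(1−p̂)(z/E)² = 0.242 × 0.758 × (1.960/0.025)² = 1127.50 — call this n₀.
Finite-population correction with N = 3,199: n = n₀ / (1 + (n₀−1)/N) = 1127.50 / 1.352 = 833.95
Round up: n = 834.

834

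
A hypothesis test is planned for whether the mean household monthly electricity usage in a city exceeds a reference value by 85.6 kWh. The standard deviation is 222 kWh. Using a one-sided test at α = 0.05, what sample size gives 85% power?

For a one-sample z-test, n = ((z_α + z_β)·σ/δ)².
z_α = 1.645 (one-sided α = 0.05); z_β = 1.036 (power 85% → β = 0.15).
n = (2.681 × 222 / 85.6)² = 48.35
Round up: n = 49.

49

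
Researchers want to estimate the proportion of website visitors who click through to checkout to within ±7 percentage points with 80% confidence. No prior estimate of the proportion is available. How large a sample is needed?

For a proportion with margin E = 0.07 at 80% confidence, z = 1.282.
With no prior estimate, use p = 0.5, which maximizes p(1−p) at 0.25.
n = 0.25 × (z/E)² = 0.25 × (1.282/0.07)² = 83.85
Round up: n = 84.

84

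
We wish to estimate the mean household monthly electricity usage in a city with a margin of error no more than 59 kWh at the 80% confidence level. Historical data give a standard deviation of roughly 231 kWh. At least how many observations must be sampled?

26

For a mean, the margin of error is E = z·σ/√n, so n = (zσ/E)².
At 80% confidence, z = 1.282.
n = (1.282 × 231 / 59)² = 25.19
Round up: n = 26.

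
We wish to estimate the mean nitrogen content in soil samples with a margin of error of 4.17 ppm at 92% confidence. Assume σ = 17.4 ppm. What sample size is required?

For a mean, the margin of error is E = z·σ/√n, so n = (zσ/E)².
At 92% confidence, z = 1.751.
n = (1.751 × 17.4 / 4.17)² = 53.38
Round up: n = 54.

54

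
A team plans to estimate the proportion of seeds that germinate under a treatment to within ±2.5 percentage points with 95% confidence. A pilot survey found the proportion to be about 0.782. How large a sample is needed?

For a proportion with margin E = 0.025 at 95% confidence, z = 1.960.
n = p̂(1−p̂)(z/E)² = 0.782 × 0.218 × (1.960/0.025)² = 1047.84
Round up: n = 1048.

1048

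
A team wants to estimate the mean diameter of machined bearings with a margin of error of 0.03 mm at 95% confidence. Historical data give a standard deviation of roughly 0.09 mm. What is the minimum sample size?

For a mean, the margin of error is E = z·σ/√n, so n = (zσ/E)².
At 95% confidence, z = 1.960.
n = (1.960 × 0.09 / 0.03)² = 34.57
Round up: n = 35.

n = 35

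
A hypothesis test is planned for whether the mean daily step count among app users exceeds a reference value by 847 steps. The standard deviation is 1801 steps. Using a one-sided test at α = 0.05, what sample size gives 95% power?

For a one-sample z-test, n = ((z_α + z_β)·σ/δ)².
z_α = 1.645 (one-sided α = 0.05); z_β = 1.645 (power 95% → β = 0.05).
n = (3.290 × 1801 / 847)² = 48.94
Round up: n = 49.

49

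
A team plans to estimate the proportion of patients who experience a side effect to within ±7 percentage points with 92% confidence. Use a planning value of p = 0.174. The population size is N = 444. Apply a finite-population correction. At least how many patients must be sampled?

For a proportion with margin E = 0.07 at 92% confidence, z = 1.751.
n = p̂(1−p̂)(z/E)² = 0.174 × 0.826 × (1.751/0.07)² = 89.93 — call this n₀.
Finite-population correction with N = 444: n = n₀ / (1 + (n₀−1)/N) = 89.93 / 1.2 = 74.94
Round up: n = 75.

n = 75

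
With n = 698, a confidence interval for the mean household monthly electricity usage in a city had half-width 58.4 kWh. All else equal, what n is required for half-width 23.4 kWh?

4348

Margin of error scales as 1/√n, so n₂ = n₁·(E₁/E₂)².
n₂ = 698 × (58.4/23.4)² = 698 × 6.229 = 4347.84
Round up: n₂ = 4348.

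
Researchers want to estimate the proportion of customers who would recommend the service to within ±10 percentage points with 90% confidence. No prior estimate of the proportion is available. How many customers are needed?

n = 68

For a proportion with margin E = 0.1 at 90% confidence, z = 1.645.
With no prior estimate, use p = 0.5, which maximizes p(1−p) at 0.25.
n = 0.25 × (z/E)² = 0.25 × (1.645/0.1)² = 67.65
Round up: n = 68.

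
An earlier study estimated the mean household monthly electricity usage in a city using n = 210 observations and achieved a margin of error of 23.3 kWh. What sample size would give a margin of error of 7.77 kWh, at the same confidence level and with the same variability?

Margin of error scales as 1/√n, so n₂ = n₁·(E₁/E₂)².
n₂ = 210 × (23.3/7.77)² = 210 × 8.992 = 1888.32
Round up: n₂ = 1889.

1889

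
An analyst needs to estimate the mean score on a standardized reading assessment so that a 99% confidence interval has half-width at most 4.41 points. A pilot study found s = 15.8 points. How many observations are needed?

n = 86

For a mean, the margin of error is E = z·σ/√n, so n = (zσ/E)².
At 99% confidence, z = 2.576.
n = (2.576 × 15.8 / 4.41)² = 85.18
Round up: n = 86.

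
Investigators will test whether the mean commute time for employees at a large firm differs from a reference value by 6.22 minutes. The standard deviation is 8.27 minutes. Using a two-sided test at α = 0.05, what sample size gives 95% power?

For a one-sample z-test, n = ((z_{α/2} + z_β)·σ/δ)².
z_{α/2} = 1.960 (two-sided α = 0.05); z_β = 1.645 (power 95% → β = 0.05).
n = (3.605 × 8.27 / 6.22)² = 22.97
Round up: n = 23.

23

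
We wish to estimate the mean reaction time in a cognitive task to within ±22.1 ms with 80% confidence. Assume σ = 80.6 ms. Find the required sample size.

22

For a mean, the margin of error is E = z·σ/√n, so n = (zσ/E)².
At 80% confidence, z = 1.282.
n = (1.282 × 80.6 / 22.1)² = 21.86
Round up: n = 22.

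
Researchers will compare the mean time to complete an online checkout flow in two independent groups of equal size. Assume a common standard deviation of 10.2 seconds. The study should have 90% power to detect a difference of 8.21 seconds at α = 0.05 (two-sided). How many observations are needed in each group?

For two equal groups, n per group = 2·((z_{α/2} + z_β)·σ/δ)².
z_{α/2} = 1.960; z_β = 1.282 (power 90%).
n = 2 × (3.242 × 10.2 / 8.21)² = 2 × 16.22 = 32.44
Round up: n = 33 per group.

33 per group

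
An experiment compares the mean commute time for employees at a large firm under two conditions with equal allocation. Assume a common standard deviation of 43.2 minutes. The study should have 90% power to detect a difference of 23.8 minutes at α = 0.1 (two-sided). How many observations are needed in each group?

For two equal groups, n per group = 2·((z_{α/2} + z_β)·σ/δ)².
z_{α/2} = 1.645; z_β = 1.282 (power 90%).
n = 2 × (2.927 × 43.2 / 23.8)² = 2 × 28.23 = 56.46
Round up: n = 57 per group.

57 per group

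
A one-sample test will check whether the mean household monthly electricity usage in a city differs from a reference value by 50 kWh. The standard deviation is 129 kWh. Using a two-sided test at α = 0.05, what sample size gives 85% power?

60

For a one-sample z-test, n = ((z_{α/2} + z_β)·σ/δ)².
z_{α/2} = 1.960 (two-sided α = 0.05); z_β = 1.036 (power 85% → β = 0.15).
n = (2.996 × 129 / 50)² = 59.75
Round up: n = 60.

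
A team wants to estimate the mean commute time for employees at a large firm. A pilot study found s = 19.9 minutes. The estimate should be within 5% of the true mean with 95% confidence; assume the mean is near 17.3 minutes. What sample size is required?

n = 2034

For a mean, the margin of error is E = z·σ/√n, so n = (zσ/E)².
At 95% confidence, z = 1.960.
E = 5% of 17.3 = 0.865 minutes.
n = (1.960 × 19.9 / 0.865)² = 2033.23
Round up: n = 2034.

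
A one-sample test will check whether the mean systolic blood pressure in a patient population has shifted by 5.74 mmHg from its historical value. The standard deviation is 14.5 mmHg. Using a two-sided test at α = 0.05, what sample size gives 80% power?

n = 51

For a one-sample z-test, n = ((z_{α/2} + z_β)·σ/δ)².
z_{α/2} = 1.960 (two-sided α = 0.05); z_β = 0.842 (power 80% → β = 0.2).
n = (2.802 × 14.5 / 5.74)² = 50.10
Round up: n = 51.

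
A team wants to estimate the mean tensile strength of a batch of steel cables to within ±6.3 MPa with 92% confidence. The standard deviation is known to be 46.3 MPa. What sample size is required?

For a mean, the margin of error is E = z·σ/√n, so n = (zσ/E)².
At 92% confidence, z = 1.751.
n = (1.751 × 46.3 / 6.3)² = 165.60
Round up: n = 166.

166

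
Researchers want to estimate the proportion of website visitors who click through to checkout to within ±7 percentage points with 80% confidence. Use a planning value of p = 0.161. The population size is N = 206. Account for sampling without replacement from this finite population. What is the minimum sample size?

For a proportion with margin E = 0.07 at 80% confidence, z = 1.282.
n = p̂(1−p̂)(z/E)² = 0.161 × 0.839 × (1.282/0.07)² = 45.31 — call this n₀.
Finite-population correction with N = 206: n = n₀ / (1 + (n₀−1)/N) = 45.31 / 1.215 = 37.29
Round up: n = 38.

38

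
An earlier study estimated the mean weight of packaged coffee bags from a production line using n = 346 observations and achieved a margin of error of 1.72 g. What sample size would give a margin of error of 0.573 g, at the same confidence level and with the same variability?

3118

Margin of error scales as 1/√n, so n₂ = n₁·(E₁/E₂)².
n₂ = 346 × (1.72/0.573)² = 346 × 9.01 = 3117.46
Round up: n₂ = 3118.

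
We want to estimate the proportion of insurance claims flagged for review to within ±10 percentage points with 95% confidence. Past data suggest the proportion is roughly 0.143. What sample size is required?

For a proportion with margin E = 0.1 at 95% confidence, z = 1.960.
n = p̂(1−p̂)(z/E)² = 0.143 × 0.857 × (1.960/0.1)² = 47.08
Round up: n = 48.

48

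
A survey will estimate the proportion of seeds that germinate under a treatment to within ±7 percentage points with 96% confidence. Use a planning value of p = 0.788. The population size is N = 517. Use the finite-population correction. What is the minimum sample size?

113

For a proportion with margin E = 0.07 at 96% confidence, z = 2.054.
n = p̂(1−p̂)(z/E)² = 0.788 × 0.212 × (2.054/0.07)² = 143.84 — call this n₀.
Finite-population correction with N = 517: n = n₀ / (1 + (n₀−1)/N) = 143.84 / 1.276 = 112.73
Round up: n = 113.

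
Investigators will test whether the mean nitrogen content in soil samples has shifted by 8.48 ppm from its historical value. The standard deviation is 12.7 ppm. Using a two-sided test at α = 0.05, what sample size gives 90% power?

For a one-sample z-test, n = ((z_{α/2} + z_β)·σ/δ)².
z_{α/2} = 1.960 (two-sided α = 0.05); z_β = 1.282 (power 90% → β = 0.1).
n = (3.242 × 12.7 / 8.48)² = 23.57
Round up: n = 24.

24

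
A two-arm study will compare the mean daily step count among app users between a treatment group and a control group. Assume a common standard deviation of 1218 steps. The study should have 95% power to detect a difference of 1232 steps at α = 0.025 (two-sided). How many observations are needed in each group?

30 per group

For two equal groups, n per group = 2·((z_{α/2} + z_β)·σ/δ)².
z_{α/2} = 2.241; z_β = 1.645 (power 95%).
n = 2 × (3.886 × 1218 / 1232)² = 2 × 14.76 = 29.52
Round up: n = 30 per group.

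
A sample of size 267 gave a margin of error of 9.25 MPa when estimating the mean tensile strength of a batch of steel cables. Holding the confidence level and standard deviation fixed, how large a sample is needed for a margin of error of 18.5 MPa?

67

Margin of error scales as 1/√n, so n₂ = n₁·(E₁/E₂)².
n₂ = 267 × (9.25/18.5)² = 267 × 0.25 = 66.75
Round up: n₂ = 67.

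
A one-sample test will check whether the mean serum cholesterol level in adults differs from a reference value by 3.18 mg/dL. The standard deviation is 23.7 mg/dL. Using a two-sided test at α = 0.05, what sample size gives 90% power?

For a one-sample z-test, n = ((z_{α/2} + z_β)·σ/δ)².
z_{α/2} = 1.960 (two-sided α = 0.05); z_β = 1.282 (power 90% → β = 0.1).
n = (3.242 × 23.7 / 3.18)² = 583.81
Round up: n = 584.

584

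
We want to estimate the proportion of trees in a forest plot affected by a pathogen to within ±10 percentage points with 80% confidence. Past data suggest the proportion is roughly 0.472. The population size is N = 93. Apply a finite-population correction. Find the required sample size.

For a proportion with margin E = 0.1 at 80% confidence, z = 1.282.
n = p̂(1−p̂)(z/E)² = 0.472 × 0.528 × (1.282/0.1)² = 40.96 — call this n₀.
Finite-population correction with N = 93: n = n₀ / (1 + (n₀−1)/N) = 40.96 / 1.43 = 28.64
Round up: n = 29.

n = 29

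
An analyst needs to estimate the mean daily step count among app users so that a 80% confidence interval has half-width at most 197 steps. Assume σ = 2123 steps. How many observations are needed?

n = 191

For a mean, the margin of error is E = z·σ/√n, so n = (zσ/E)².
At 80% confidence, z = 1.282.
n = (1.282 × 2123 / 197)² = 190.87
Round up: n = 191.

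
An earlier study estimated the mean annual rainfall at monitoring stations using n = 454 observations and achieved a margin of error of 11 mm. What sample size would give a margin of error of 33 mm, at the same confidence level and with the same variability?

51

Margin of error scales as 1/√n, so n₂ = n₁·(E₁/E₂)².
n₂ = 454 × (11/33)² = 454 × 0.1111 = 50.44
Round up: n₂ = 51.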